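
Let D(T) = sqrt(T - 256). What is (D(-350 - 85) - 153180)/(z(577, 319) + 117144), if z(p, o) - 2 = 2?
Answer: -38295/29287 + I*sqrt(691)/117148 ≈ -1.3076 + 0.00022439*I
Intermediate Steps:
z(p, o) = 4 (z(p, o) = 2 + 2 = 4)
D(T) = sqrt(-256 + T)
(D(-350 - 85) - 153180)/(z(577, 319) + 117144) = (sqrt(-256 + (-350 - 85)) - 153180)/(4 + 117144) = (sqrt(-256 - 435) - 153180)/117148 = (sqrt(-691) - 153180)*(1/117148) = (I*sqrt(691) - 153180)*(1/117148) = (-153180 + I*sqrt(691))*(1/117148) = -38295/29287 + I*sqrt(691)/117148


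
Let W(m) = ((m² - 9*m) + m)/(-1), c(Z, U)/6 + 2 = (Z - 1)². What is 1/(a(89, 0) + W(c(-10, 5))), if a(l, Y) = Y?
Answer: -1/504084 ≈ -1.9838e-6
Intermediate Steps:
c(Z, U) = -12 + 6*(-1 + Z)² (c(Z, U) = -12 + 6*(Z - 1)² = -12 + 6*(-1 + Z)²)
W(m) = -m² + 8*m (W(m) = -(m² - 8*m) = -m² + 8*m)
1/(a(89, 0) + W(c(-10, 5))) = 1/(0 + (-12 + 6*(-1 - 10)²)*(8 - (-12 + 6*(-1 - 10)²))) = 1/(0 + (-12 + 6*(-11)²)*(8 - (-12 + 6*(-11)²))) = 1/(0 + (-12 + 6*121)*(8 - (-12 + 6*121))) = 1/(0 + (-12 + 726)*(8 - (-12 + 726))) = 1/(0 + 714*(8 - 1*714)) = 1/(0 + 714*(8 - 714)) = 1/(0 + 714*(-706)) = 1/(0 - 504084) = 1/(-504084) = -1/504084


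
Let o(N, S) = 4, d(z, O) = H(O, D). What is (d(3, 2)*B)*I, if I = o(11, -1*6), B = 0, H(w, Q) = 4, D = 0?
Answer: 0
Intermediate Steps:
d(z, O) = 4
I = 4
(d(3, 2)*B)*I = (4*0)*4 = 0*4 = 0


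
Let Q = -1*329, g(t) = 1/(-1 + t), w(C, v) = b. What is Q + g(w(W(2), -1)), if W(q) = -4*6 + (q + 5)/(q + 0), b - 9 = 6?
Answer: -4605/14 ≈ -328.93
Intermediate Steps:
b = 15 (b = 9 + 6 = 15)
W(q) = -24 + (5 + q)/q
w(C, v) = 15
Q = -329
Q + g(w(W(2), -1)) = -329 + 1/(-1 + 15) = -329 + 1/14 = -4605/14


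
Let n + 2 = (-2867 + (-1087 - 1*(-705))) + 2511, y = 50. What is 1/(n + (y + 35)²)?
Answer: 1/6485 ≈ 0.00015420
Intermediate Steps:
n = -740 (n = -2 + ((-2867 + (-1087 - 1*(-705))) + 2511) = -2 + ((-2867 + (-1087 + 705)) + 2511) = -2 + ((-2867 - 382) + 2511) = -2 + (-3249 + 2511) = -2 - 738 = -740)
1/(n + (y + 35)²) = 1/(-740 + (50 + 35)²) = 1/(-740 + 85²) = 1/(-740 + 7225) = 1/6485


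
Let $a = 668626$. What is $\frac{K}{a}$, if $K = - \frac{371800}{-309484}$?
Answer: $\frac{46475}{25866131123} \approx 1.7968 \cdot 10^{-6}$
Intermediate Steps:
$K = \frac{92950}{77371}$ ($K = \left(-371800\right) \left(- \frac{1}{309484}\right) = \frac{92950}{77371} \approx 1.2014$)
$\frac{K}{a} = \frac{92950}{77371 \cdot 668626} = \frac{92950}{77371} \cdot \frac{1}{668626} = \frac{46475}{25866131123}$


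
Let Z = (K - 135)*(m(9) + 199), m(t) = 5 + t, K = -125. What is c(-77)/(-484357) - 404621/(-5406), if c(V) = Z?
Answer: 196280397977/2618433942 ≈ 74.961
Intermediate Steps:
Z = -55380 (Z = (-125 - 135)*((5 + 9) + 199) = -260*(14 + 199) = -260*213 = -55380)
c(V) = -55380
c(-77)/(-484357) - 404621/(-5406) = -55380/(-484357) - 404621/(-5406) = -55380*(-1/484357) - 404621*(-1/5406) = 55380/484357 + 404621/5406 = 196280397977/2618433942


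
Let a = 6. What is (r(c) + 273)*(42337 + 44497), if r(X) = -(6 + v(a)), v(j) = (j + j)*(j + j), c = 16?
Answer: 10680582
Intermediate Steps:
v(j) = 4*j**2 (v(j) = (2*j)*(2*j) = 4*j**2)
r(X) = -150 (r(X) = -(6 + 4*6**2) = -(6 + 4*36) = -(6 + 144) = -1*150 = -150)
(r(c) + 273)*(42337 + 44497) = (-150 + 273)*(42337 + 44497) = 123*86834 = 10680582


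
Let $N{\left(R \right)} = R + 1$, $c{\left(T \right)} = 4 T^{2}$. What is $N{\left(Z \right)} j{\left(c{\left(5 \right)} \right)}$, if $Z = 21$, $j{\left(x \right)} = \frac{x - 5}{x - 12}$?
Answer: $\frac{95}{4} \approx 23.75$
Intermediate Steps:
$j{\left(x \right)} = \frac{-5 + x}{-12 + x}$
$N{\left(R \right)} = 1 + R$
$N{\left(Z \right)} j{\left(c{\left(5 \right)} \right)} = \left(1 + 21\right) \frac{-5 + 4 \cdot 5^{2}}{-12 + 4 \cdot 5^{2}} = 22 \frac{-5 + 4 \cdot 25}{-12 + 4 \cdot 25} = 22 \frac{-5 + 100}{-12 + 100} = 22 \cdot \frac{1}{88} \cdot 95 = 22 \cdot \frac{95}{88} = \frac{95}{4}$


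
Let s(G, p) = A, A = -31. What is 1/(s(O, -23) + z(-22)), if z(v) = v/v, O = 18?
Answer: -1/30 ≈ -0.033333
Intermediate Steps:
z(v) = 1
s(G, p) = -31
1/(s(O, -23) + z(-22)) = 1/(-31 + 1) = 1/(-30) = -1/30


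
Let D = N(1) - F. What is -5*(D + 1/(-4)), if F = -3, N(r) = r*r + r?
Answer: -95/4 ≈ -23.750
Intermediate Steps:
N(r) = r + r**2 (N(r) = r**2 + r = r + r**2)
D = 5 (D = 1*(1 + 1) - 1*(-3) = 1*2 + 3 = 2 + 3 = 5)
-5*(D + 1/(-4)) = -5*(5 + 1/(-4)) = -5*(5 - 1/4) = -5*19/4 = -95/4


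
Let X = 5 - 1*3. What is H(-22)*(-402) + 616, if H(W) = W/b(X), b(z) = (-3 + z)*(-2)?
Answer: 5038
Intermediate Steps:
X = 2 (X = 5 - 3 = 2)
b(z) = 6 - 2*z
H(W) = W/2 (H(W) = W/(6 - 2*2) = W/(6 - 4) = W/2)
H(-22)*(-402) + 616 = ((1/2)*(-22))*(-402) + 616 = -11*(-402) + 616 = 4422 + 616 = 5038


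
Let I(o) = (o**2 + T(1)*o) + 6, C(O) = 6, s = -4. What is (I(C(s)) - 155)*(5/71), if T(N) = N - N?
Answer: -565/71 ≈ -7.9577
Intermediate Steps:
T(N) = 0
I(o) = 6 + o**2 (I(o) = (o**2 + 0*o) + 6 = (o**2 + 0) + 6 = o**2 + 6 = 6 + o**2)
(I(C(s)) - 155)*(5/71) = ((6 + 6**2) - 155)*(5/71) = ((6 + 36) - 155)*(5*(1/71)) = (42 - 155)*(5/71) = -113*5/71 = -565/71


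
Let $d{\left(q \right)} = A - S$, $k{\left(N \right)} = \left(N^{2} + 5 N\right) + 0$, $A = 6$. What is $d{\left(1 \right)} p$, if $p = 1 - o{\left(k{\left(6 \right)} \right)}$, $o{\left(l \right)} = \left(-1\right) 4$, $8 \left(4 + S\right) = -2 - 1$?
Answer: $\frac{415}{8} \approx 51.875$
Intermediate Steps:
$S = - \frac{35}{8}$ ($S = -4 + \frac{-2 - 1}{8} = -4 + \frac{1}{8} \left(-3\right) = -4 - \frac{3}{8} = - \frac{35}{8} \approx -4.375$)
$k{\left(N \right)} = N^{2} + 5 N$
$d{\left(q \right)} = \frac{83}{8}$ ($d{\left(q \right)} = 6 - - \frac{35}{8} = 6 + \frac{35}{8} = \frac{83}{8}$)
$o{\left(l \right)} = -4$
$p = 5$ ($p = 1 - -4 = 1 + 4 = 5$)
$d{\left(1 \right)} p = \frac{83}{8} \cdot 5 = \frac{415}{8}$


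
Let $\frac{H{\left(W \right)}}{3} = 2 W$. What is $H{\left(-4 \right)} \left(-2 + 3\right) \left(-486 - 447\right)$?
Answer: $22392$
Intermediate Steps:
$H{\left(W \right)} = 6 W$ ($H{\left(W \right)} = 3 \cdot 2 W = 6 W$)
$H{\left(-4 \right)} \left(-2 + 3\right) \left(-486 - 447\right) = 6 \left(-4\right) \left(-2 + 3\right) \left(-486 - 447\right) = \left(-24\right) 1 \left(-933\right) = \left(-24\right) \left(-933\right) = 22392$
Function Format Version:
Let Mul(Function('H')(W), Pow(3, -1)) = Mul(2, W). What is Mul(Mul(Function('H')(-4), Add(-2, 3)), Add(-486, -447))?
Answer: 22392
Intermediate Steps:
Function('H')(W) = Mul(6, W) (Function('H')(W) = Mul(3, Mul(2, W)) = Mul(6, W))
Mul(Mul(Function('H')(-4), Add(-2, 3)), Add(-486, -447)) = Mul(Mul(Mul(6, -4), Add(-2, 3)), Add(-486, -447)) = Mul(Mul(-24, 1), -933) = Mul(-24, -933) = 22392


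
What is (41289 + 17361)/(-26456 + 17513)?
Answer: -19550/2981 ≈ -6.5582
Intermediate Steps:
(41289 + 17361)/(-26456 + 17513) = 58650/(-8943) = 58650*(-1/8943) = -19550/2981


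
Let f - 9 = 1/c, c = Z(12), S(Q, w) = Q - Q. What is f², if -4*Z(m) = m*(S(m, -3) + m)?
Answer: 104329/1296 ≈ 80.501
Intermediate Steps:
S(Q, w) = 0
Z(m) = -m²/4 (Z(m) = -m*(0 + m)/4 = -m*m/4 = -m²/4)
c = -36 (c = -¼*12² = -¼*144 = -36)
f = 323/36 (f = 9 + 1/(-36) = 9 - 1/36 = 323/36 ≈ 8.9722)
f² = (323/36)² = 104329/1296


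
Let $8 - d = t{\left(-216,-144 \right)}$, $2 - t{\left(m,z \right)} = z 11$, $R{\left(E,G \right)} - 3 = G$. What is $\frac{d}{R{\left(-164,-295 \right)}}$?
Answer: $\frac{789}{146} \approx 5.4041$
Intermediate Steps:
$R{\left(E,G \right)} = 3 + G$
$t{\left(m,z \right)} = 2 - 11 z$ ($t{\left(m,z \right)} = 2 - z 11 = 2 - 11 z$)
$d = -1578$ ($d = 8 - \left(2 - -1584\right) = 8 - \left(2 + 1584\right) = 8 - 1586 = -1578$)
$\frac{d}{R{\left(-164,-295 \right)}} = - \frac{1578}{3 - 295} = - \frac{1578}{-292} = \left(-1578\right) \left(- \frac{1}{292}\right) = \frac{789}{146}$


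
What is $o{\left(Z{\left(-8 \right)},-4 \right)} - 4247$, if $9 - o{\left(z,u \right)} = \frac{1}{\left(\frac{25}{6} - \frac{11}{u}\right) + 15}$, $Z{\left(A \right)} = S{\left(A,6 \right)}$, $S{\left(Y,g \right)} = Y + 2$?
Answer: $- \frac{1114606}{263} \approx -4238.0$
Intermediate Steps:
$S{\left(Y,g \right)} = 2 + Y$
$Z{\left(A \right)} = 2 + A$
$o{\left(z,u \right)} = 9 - \frac{1}{\frac{115}{6} - \frac{11}{u}}$ ($o{\left(z,u \right)} = 9 - \frac{1}{\left(\frac{25}{6} - \frac{11}{u}\right) + 15} = 9 - \frac{1}{\frac{115}{6} - \frac{11}{u}}$)
$o{\left(Z{\left(-8 \right)},-4 \right)} - 4247 = \frac{3 \left(-198 + 343 \left(-4\right)\right)}{-66 + 115 \left(-4\right)} - 4247 = \frac{3 \left(-198 - 1372\right)}{-66 - 460} - 4247 = 3 \frac{1}{-526} \left(-1570\right) - 4247 = 3 \left(- \frac{1}{526}\right) \left(-1570\right) - 4247 = \frac{2355}{263} - 4247 = - \frac{1114606}{263}$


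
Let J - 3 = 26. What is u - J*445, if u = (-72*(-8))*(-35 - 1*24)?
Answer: -46889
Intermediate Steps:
J = 29 (J = 3 + 26 = 29)
u = -33984 (u = 576*(-35 - 24) = 576*(-59) = -33984)
u - J*445 = -33984 - 29*445 = -33984 - 1*12905 = -33984 - 12905 = -46889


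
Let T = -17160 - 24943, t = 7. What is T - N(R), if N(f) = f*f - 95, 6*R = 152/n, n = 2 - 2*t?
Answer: -3403009/81 ≈ -42012.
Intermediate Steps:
n = -12 (n = 2 - 2*7 = 2 - 14 = -12)
T = -42103
R = -19/9 (R = (152/(-12))/6 = (152*(-1/12))/6 = (⅙)*(-38/3) = -19/9 ≈ -2.1111)
N(f) = -95 + f² (N(f) = f² - 95 = -95 + f²)
T - N(R) = -42103 - (-95 + (-19/9)²) = -42103 - (-95 + 361/81) = -42103 - 1*(-7334/81) = -42103 + 7334/81 = -3403009/81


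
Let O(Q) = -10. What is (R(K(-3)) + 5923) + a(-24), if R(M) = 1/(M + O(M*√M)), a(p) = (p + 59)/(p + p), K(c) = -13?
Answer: 6538139/1104 ≈ 5922.2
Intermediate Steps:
a(p) = (59 + p)/(2*p) (a(p) = (59 + p)/((2*p)) = (59 + p)*(1/(2*p)) = (59 + p)/(2*p))
R(M) = 1/(-10 + M) (R(M) = 1/(M - 10) = 1/(-10 + M))
(R(K(-3)) + 5923) + a(-24) = (1/(-10 - 13) + 5923) + (½)*(59 - 24)/(-24) = (1/(-23) + 5923) + (½)*(-1/24)*35 = (-1/23 + 5923) - 35/48 = 136228/23 - 35/48 = 6538139/1104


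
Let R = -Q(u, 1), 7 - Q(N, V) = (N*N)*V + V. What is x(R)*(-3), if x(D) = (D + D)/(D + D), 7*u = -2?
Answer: -3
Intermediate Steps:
u = -2/7 (u = (⅐)*(-2) = -2/7 ≈ -0.28571)
Q(N, V) = 7 - V - V*N² (Q(N, V) = 7 - ((N*N)*V + V) = 7 - (N²*V + V) = 7 - (V*N² + V) = 7 - (V + V*N²) = 7 + (-V - V*N²) = 7 - V - V*N²)
R = -290/49 (R = -(7 - 1*1 - 1*1*(-2/7)²) = -(7 - 1 - 1*1*4/49) = -(7 - 1 - 4/49) = -1*290/49 = -290/49 ≈ -5.9184)
x(D) = 1 (x(D) = (2*D)/((2*D)) = (2*D)*(1/(2*D)) = 1)
x(R)*(-3) = 1*(-3) = -3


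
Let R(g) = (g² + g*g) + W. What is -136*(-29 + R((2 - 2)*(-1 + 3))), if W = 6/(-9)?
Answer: 12104/3 ≈ 4034.7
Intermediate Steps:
W = -⅔ (W = 6*(-⅑) = -⅔ ≈ -0.66667)
R(g) = -⅔ + 2*g² (R(g) = (g² + g*g) - ⅔ = (g² + g²) - ⅔ = 2*g² - ⅔ = -⅔ + 2*g²)
-136*(-29 + R((2 - 2)*(-1 + 3))) = -136*(-29 + (-⅔ + 2*((2 - 2)*(-1 + 3))²)) = -136*(-29 + (-⅔ + 2*(0*2)²)) = -136*(-29 + (-⅔ + 2*0²)) = -136*(-29 + (-⅔ + 2*0)) = -136*(-29 + (-⅔ + 0)) = -136*(-29 - ⅔) = -136*(-89/3) = 12104/3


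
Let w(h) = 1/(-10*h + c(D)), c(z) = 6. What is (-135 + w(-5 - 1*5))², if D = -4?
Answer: 204747481/11236 ≈ 18222.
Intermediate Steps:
w(h) = 1/(6 - 10*h) (w(h) = 1/(-10*h + 6) = 1/(6 - 10*h))
(-135 + w(-5 - 1*5))² = (-135 - 1/(-6 + 10*(-5 - 1*5)))² = (-135 - 1/(-6 + 10*(-5 - 5)))² = (-135 - 1/(-6 + 10*(-10)))² = (-135 - 1/(-6 - 100))² = (-135 - 1/(-106))² = (-135 - 1*(-1/106))² = (-135 + 1/106)² = (-14309/106)² = 204747481/11236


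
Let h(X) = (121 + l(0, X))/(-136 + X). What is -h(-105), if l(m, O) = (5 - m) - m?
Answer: 126/241 ≈ 0.52282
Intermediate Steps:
l(m, O) = 5 - 2*m
h(X) = 126/(-136 + X) (h(X) = (121 + (5 - 2*0))/(-136 + X) = (121 + (5 + 0))/(-136 + X) = (121 + 5)/(-136 + X) = 126/(-136 + X))
-h(-105) = -126/(-136 - 105) = -126/(-241) = -126*(-1)/241 = -1*(-126/241) = 126/241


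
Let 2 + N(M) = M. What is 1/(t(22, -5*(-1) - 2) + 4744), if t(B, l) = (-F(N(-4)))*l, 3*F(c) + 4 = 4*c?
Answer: 1/4772 ≈ 0.00020956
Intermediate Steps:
N(M) = -2 + M
F(c) = -4/3 + 4*c/3 (F(c) = -4/3 + (4*c)/3 = -4/3 + 4*c/3)
t(B, l) = 28*l/3 (t(B, l) = (-(-4/3 + 4*(-2 - 4)/3))*l = (-(-4/3 + (4/3)*(-6)))*l = (-(-4/3 - 8))*l = (-1*(-28/3))*l = 28*l/3)
1/(t(22, -5*(-1) - 2) + 4744) = 1/(28*(-5*(-1) - 2)/3 + 4744) = 1/(28*(5 - 2)/3 + 4744) = 1/((28/3)*3 + 4744) = 1/(28 + 4744) = 1/4772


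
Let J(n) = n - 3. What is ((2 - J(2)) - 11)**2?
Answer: 64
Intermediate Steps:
J(n) = -3 + n
((2 - J(2)) - 11)**2 = ((2 - (-3 + 2)) - 11)**2 = ((2 - 1*(-1)) - 11)**2 = ((2 + 1) - 11)**2 = (3 - 11)**2 = (-8)**2 = 64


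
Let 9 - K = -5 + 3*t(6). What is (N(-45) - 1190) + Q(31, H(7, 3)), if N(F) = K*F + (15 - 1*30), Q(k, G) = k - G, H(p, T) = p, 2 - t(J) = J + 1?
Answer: -2486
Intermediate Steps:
t(J) = 1 - J (t(J) = 2 - (J + 1) = 2 - (1 + J) = 2 + (-1 - J) = 1 - J)
K = 29 (K = 9 - (-5 + 3*(1 - 1*6)) = 9 - (-5 + 3*(1 - 6)) = 9 - (-5 + 3*(-5)) = 9 - (-5 - 15) = 9 - 1*(-20) = 9 + 20 = 29)
N(F) = -15 + 29*F (N(F) = 29*F + (15 - 1*30) = 29*F + (15 - 30) = 29*F - 15 = -15 + 29*F)
(N(-45) - 1190) + Q(31, H(7, 3)) = ((-15 + 29*(-45)) - 1190) + (31 - 1*7) = ((-15 - 1305) - 1190) + (31 - 7) = (-1320 - 1190) + 24 = -2510 + 24 = -2486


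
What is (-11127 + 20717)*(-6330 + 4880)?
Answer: -13905500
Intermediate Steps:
(-11127 + 20717)*(-6330 + 4880) = 9590*(-1450) = -13905500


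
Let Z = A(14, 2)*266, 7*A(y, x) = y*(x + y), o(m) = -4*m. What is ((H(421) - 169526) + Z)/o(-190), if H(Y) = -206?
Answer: -8061/38 ≈ -212.13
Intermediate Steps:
A(y, x) = y*(x + y)/7 (A(y, x) = (y*(x + y))/7 = y*(x + y)/7)
Z = 8512 (Z = ((1/7)*14*(2 + 14))*266 = ((1/7)*14*16)*266 = 32*266 = 8512)
((H(421) - 169526) + Z)/o(-190) = ((-206 - 169526) + 8512)/((-4*(-190))) = (-169732 + 8512)/760 = -161220*1/760 = -8061/38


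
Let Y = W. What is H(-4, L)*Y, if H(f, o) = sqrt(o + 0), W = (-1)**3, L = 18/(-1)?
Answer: -3*I*sqrt(2) ≈ -4.2426*I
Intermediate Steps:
L = -18 (L = 18*(-1) = -18)
W = -1
Y = -1
H(f, o) = sqrt(o)
H(-4, L)*Y = sqrt(-18)*(-1) = (3*I*sqrt(2))*(-1) = -3*I*sqrt(2)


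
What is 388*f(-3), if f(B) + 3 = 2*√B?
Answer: -1164 + 776*I*√3 ≈ -1164.0 + 1344.1*I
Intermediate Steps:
f(B) = -3 + 2*√B
388*f(-3) = 388*(-3 + 2*√(-3)) = 388*(-3 + 2*(I*√3)) = 388*(-3 + 2*I*√3) = -1164 + 776*I*√3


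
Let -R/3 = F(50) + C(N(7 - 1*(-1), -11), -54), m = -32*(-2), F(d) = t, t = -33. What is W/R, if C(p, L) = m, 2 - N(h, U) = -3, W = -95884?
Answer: 95884/93 ≈ 1031.0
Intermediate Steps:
F(d) = -33
N(h, U) = 5 (N(h, U) = 2 - 1*(-3) = 2 + 3 = 5)
m = 64
C(p, L) = 64
R = -93 (R = -3*(-33 + 64) = -3*31 = -93)
W/R = -95884/(-93) = -95884*(-1/93) = 95884/93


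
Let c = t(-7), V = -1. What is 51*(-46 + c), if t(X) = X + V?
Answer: -2754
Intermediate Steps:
t(X) = -1 + X (t(X) = X - 1 = -1 + X)
c = -8 (c = -1 - 7 = -8)
51*(-46 + c) = 51*(-46 - 8) = 51*(-54) = -2754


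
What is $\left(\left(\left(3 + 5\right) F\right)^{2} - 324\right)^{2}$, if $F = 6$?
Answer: $3920400$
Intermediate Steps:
$\left(\left(\left(3 + 5\right) F\right)^{2} - 324\right)^{2} = \left(\left(\left(3 + 5\right) 6\right)^{2} - 324\right)^{2} = \left(\left(8 \cdot 6\right)^{2} - 324\right)^{2} = \left(48^{2} - 324\right)^{2} = \left(2304 - 324\right)^{2} = 1980^{2} = 3920400$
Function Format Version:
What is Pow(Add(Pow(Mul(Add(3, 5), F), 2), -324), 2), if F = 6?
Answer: 3920400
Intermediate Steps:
Pow(Add(Pow(Mul(Add(3, 5), F), 2), -324), 2) = Pow(Add(Pow(Mul(Add(3, 5), 6), 2), -324), 2) = Pow(Add(Pow(Mul(8, 6), 2), -324), 2) = Pow(Add(Pow(48, 2), -324), 2) = Pow(Add(2304, -324), 2) = Pow(1980, 2) = 3920400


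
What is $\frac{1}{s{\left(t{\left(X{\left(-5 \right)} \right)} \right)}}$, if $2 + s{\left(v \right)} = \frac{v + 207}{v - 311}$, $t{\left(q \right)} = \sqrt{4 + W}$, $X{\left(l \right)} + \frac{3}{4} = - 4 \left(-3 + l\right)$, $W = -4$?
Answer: $- \frac{311}{829} \approx -0.37515$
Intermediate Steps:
$X{\left(l \right)} = \frac{45}{4} - 4 l$ ($X{\left(l \right)} = - \frac{3}{4} - 4 \left(-3 + l\right) = - \frac{3}{4} - \left(-12 + 4 l\right) = \frac{45}{4} - 4 l$)
$t{\left(q \right)} = 0$ ($t{\left(q \right)} = \sqrt{4 - 4} = \sqrt{0} = 0$)
$s{\left(v \right)} = -2 + \frac{207 + v}{-311 + v}$ ($s{\left(v \right)} = -2 + \frac{v + 207}{v - 311} = -2 + \frac{207 + v}{-311 + v}$)
$\frac{1}{s{\left(t{\left(X{\left(-5 \right)} \right)} \right)}} = \frac{1}{\frac{1}{-311 + 0} \left(829 - 0\right)} = \frac{1}{\frac{1}{-311} \left(829 + 0\right)} = \frac{1}{\left(- \frac{1}{311}\right) 829} = \frac{1}{- \frac{829}{311}} = - \frac{311}{829}$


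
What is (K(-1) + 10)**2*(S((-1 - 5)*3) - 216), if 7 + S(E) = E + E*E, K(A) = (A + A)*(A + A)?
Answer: 16268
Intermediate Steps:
K(A) = 4*A**2 (K(A) = (2*A)*(2*A) = 4*A**2)
S(E) = -7 + E + E**2 (S(E) = -7 + (E + E*E) = -7 + (E + E**2) = -7 + E + E**2)
(K(-1) + 10)**2*(S((-1 - 5)*3) - 216) = (4*(-1)**2 + 10)**2*((-7 + (-1 - 5)*3 + ((-1 - 5)*3)**2) - 216) = (4*1 + 10)**2*((-7 - 6*3 + (-6*3)**2) - 216) = (4 + 10)**2*((-7 - 18 + (-18)**2) - 216) = 14**2*((-7 - 18 + 324) - 216) = 196*(299 - 216) = 196*83 = 16268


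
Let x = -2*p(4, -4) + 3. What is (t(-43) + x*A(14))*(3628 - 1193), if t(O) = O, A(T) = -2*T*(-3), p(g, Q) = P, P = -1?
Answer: 917995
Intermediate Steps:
p(g, Q) = -1
A(T) = 6*T
x = 5 (x = -2*(-1) + 3 = 2 + 3 = 5)
(t(-43) + x*A(14))*(3628 - 1193) = (-43 + 5*(6*14))*(3628 - 1193) = (-43 + 5*84)*2435 = (-43 + 420)*2435 = 377*2435 = 917995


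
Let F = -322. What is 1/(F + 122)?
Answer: -1/200 ≈ -0.0050000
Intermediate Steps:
1/(F + 122) = 1/(-322 + 122) = 1/(-200) = -1/200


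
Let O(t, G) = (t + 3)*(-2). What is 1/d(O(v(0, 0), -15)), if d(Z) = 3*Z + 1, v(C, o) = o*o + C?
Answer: -1/17 ≈ -0.058824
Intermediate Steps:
v(C, o) = C + o² (v(C, o) = o² + C = C + o²)
O(t, G) = -6 - 2*t (O(t, G) = (3 + t)*(-2) = -6 - 2*t)
d(Z) = 1 + 3*Z
1/d(O(v(0, 0), -15)) = 1/(1 + 3*(-6 - 2*(0 + 0²))) = 1/(1 + 3*(-6 - 2*(0 + 0))) = 1/(1 + 3*(-6 - 2*0)) = 1/(1 + 3*(-6 + 0)) = 1/(1 + 3*(-6)) = 1/(1 - 18) = 1/(-17) = -1/17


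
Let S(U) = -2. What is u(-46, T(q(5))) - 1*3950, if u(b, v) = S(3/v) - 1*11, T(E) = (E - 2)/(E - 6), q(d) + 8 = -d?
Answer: -3963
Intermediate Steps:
q(d) = -8 - d
T(E) = (-2 + E)/(-6 + E)
u(b, v) = -13 (u(b, v) = -2 - 1*11 = -2 - 11 = -13)
u(-46, T(q(5))) - 1*3950 = -13 - 1*3950 = -13 - 3950 = -3963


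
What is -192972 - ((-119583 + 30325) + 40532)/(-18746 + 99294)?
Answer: -7771729965/40274 ≈ -1.9297e+5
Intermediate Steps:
-192972 - ((-119583 + 30325) + 40532)/(-18746 + 99294) = -192972 - (-89258 + 40532)/80548 = -192972 - (-48726)/80548 = -192972 - 1*(-24363/40274) = -192972 + 24363/40274 = -7771729965/40274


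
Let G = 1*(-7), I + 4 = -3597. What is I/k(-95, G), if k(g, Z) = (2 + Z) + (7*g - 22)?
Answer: 3601/692 ≈ 5.2038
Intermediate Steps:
I = -3601 (I = -4 - 3597 = -3601)
G = -7
k(g, Z) = -20 + Z + 7*g (k(g, Z) = (2 + Z) + (-22 + 7*g) = -20 + Z + 7*g)
I/k(-95, G) = -3601/(-20 - 7 + 7*(-95)) = -3601/(-20 - 7 - 665) = -3601/(-692) = -3601*(-1/692) = 3601/692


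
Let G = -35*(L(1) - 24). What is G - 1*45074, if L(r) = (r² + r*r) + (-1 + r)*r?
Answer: -44304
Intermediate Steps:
L(r) = 2*r² + r*(-1 + r) (L(r) = (r² + r²) + r*(-1 + r) = 2*r² + r*(-1 + r))
G = 770 (G = -35*(1*(-1 + 3*1) - 24) = -35*(1*(-1 + 3) - 24) = -35*(1*2 - 24) = -35*(2 - 24) = -35*(-22) = 770)
G - 1*45074 = 770 - 1*45074 = 770 - 45074 = -44304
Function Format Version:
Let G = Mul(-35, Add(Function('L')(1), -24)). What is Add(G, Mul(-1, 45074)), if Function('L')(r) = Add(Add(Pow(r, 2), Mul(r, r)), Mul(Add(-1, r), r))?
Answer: -44304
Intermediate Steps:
Function('L')(r) = Add(Mul(2, Pow(r, 2)), Mul(r, Add(-1, r))) (Function('L')(r) = Add(Add(Pow(r, 2), Pow(r, 2)), Mul(r, Add(-1, r))) = Add(Mul(2, Pow(r, 2)), Mul(r, Add(-1, r))))
G = 770 (G = Mul(-35, Add(Mul(1, Add(-1, Mul(3, 1))), -24)) = Mul(-35, Add(Mul(1, Add(-1, 3)), -24)) = Mul(-35, Add(Mul(1, 2), -24)) = Mul(-35, Add(2, -24)) = Mul(-35, -22) = 770)
Add(G, Mul(-1, 45074)) = Add(770, Mul(-1, 45074)) = Add(770, -45074) = -44304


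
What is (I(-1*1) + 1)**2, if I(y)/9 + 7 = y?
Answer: 5041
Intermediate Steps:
I(y) = -63 + 9*y
(I(-1*1) + 1)**2 = ((-63 + 9*(-1*1)) + 1)**2 = ((-63 + 9*(-1)) + 1)**2 = ((-63 - 9) + 1)**2 = (-72 + 1)**2 = (-71)**2 = 5041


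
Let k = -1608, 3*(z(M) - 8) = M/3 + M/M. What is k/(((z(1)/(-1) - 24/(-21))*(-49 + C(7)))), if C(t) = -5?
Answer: -469/115 ≈ -4.0783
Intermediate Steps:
z(M) = 25/3 + M/9 (z(M) = 8 + (M/3 + M/M)/3 = 8 + (M*(⅓) + 1)/3 = 8 + (M/3 + 1)/3 = 8 + (1 + M/3)/3 = 8 + (⅓ + M/9) = 25/3 + M/9)
k/(((z(1)/(-1) - 24/(-21))*(-49 + C(7)))) = -1608*1/((-49 - 5)*((25/3 + (⅑)*1)/(-1) - 24/(-21))) = -1608*(-1/(54*((25/3 + ⅑)*(-1) - 24*(-1/21)))) = -1608*(-1/(54*((76/9)*(-1) + 8/7))) = -1608*(-1/(54*(-76/9 + 8/7))) = -1608/((-460/63*(-54))) = -1608/2760/7 = -1608*7/2760 = -469/115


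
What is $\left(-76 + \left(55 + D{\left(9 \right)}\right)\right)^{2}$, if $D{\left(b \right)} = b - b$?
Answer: $441$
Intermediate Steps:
$D{\left(b \right)} = 0$
$\left(-76 + \left(55 + D{\left(9 \right)}\right)\right)^{2} = \left(-76 + \left(55 + 0\right)\right)^{2} = \left(-76 + 55\right)^{2} = \left(-21\right)^{2} = 441$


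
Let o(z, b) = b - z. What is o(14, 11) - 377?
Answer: -380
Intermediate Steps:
o(14, 11) - 377 = (11 - 1*14) - 377 = (11 - 14) - 377 = -3 - 377 = -380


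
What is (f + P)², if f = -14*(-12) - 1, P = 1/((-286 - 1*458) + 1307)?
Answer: 8840136484/316969 ≈ 27890.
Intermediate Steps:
P = 1/563 (P = 1/((-286 - 458) + 1307) = 1/(-744 + 1307) = 1/563 ≈ 0.0017762)
f = 167 (f = 168 - 1 = 167)
(f + P)² = (167 + 1/563)² = (94022/563)² = 8840136484/316969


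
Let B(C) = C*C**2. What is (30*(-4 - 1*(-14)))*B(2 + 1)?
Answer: 8100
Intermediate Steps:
B(C) = C**3
(30*(-4 - 1*(-14)))*B(2 + 1) = (30*(-4 - 1*(-14)))*(2 + 1)**3 = (30*(-4 + 14))*3**3 = (30*10)*27 = 300*27 = 8100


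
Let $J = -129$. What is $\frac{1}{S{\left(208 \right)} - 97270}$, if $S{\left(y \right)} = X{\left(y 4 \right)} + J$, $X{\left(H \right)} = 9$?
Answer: $- \frac{1}{97390} \approx -1.0268 \cdot 10^{-5}$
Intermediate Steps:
$S{\left(y \right)} = -120$ ($S{\left(y \right)} = 9 - 129 = -120$)
$\frac{1}{S{\left(208 \right)} - 97270} = \frac{1}{-120 - 97270} = \frac{1}{-97390} = - \frac{1}{97390}$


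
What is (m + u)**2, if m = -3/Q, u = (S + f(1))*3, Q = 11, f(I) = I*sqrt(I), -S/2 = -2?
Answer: 26244/121 ≈ 216.89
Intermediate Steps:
S = 4 (S = -2*(-2) = 4)
f(I) = I**(3/2)
u = 15 (u = (4 + 1**(3/2))*3 = (4 + 1)*3 = 5*3 = 15)
m = -3/11 ≈ -0.27273
(m + u)**2 = (-3/11 + 15)**2 = (162/11)**2 = 26244/121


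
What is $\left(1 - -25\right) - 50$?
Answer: $-24$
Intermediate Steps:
$\left(1 - -25\right) - 50 = \left(1 + 25\right) - 50 = 26 - 50 = -24$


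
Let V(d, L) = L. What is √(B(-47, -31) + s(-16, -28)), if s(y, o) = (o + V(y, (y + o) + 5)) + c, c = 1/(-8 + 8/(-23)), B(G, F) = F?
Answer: I*√56517/24 ≈ 9.9055*I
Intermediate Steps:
c = -23/192 (c = 1/(-8 + 8*(-1/23)) = 1/(-8 - 8/23) = 1/(-192/23) = -23/192 ≈ -0.11979)
s(y, o) = 937/192 + y + 2*o (s(y, o) = (o + ((y + o) + 5)) - 23/192 = (o + ((o + y) + 5)) - 23/192 = (o + (5 + o + y)) - 23/192 = (5 + y + 2*o) - 23/192 = 937/192 + y + 2*o)
√(B(-47, -31) + s(-16, -28)) = √(-31 + (937/192 - 16 + 2*(-28))) = √(-31 + (937/192 - 16 - 56)) = √(-31 - 12887/192) = √(-18839/192) = I*√56517/24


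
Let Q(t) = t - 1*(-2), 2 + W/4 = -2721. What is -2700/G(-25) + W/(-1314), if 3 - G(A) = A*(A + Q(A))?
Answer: 921418/87381 ≈ 10.545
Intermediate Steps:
W = -10892 (W = -8 + 4*(-2721) = -8 - 10884 = -10892)
Q(t) = 2 + t (Q(t) = t + 2 = 2 + t)
G(A) = 3 - A*(2 + 2*A) (G(A) = 3 - A*(A + (2 + A)) = 3 - A*(2 + 2*A))
-2700/G(-25) + W/(-1314) = -2700/(3 - 1*(-25)² - 1*(-25)*(2 - 25)) - 10892/(-1314) = -2700/(3 - 1*625 - 1*(-25)*(-23)) - 10892*(-1/1314) = -2700/(3 - 625 - 575) + 5446/657 = -2700/(-1197) + 5446/657 = -2700*(-1/1197) + 5446/657 = 300/133 + 5446/657 = 921418/87381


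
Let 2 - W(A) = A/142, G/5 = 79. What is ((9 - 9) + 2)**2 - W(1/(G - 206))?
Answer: 53677/26838 ≈ 2.0000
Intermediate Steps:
G = 395 (G = 5*79 = 395)
W(A) = 2 - A/142
((9 - 9) + 2)**2 - W(1/(G - 206)) = ((9 - 9) + 2)**2 - (2 - 1/(142*(395 - 206))) = (0 + 2)**2 - (2 - 1/142/189) = 2**2 - (2 - 1/142*1/189) = 4 - (2 - 1/26838) = 4 - 1*53675/26838 = 4 - 53675/26838 = 53677/26838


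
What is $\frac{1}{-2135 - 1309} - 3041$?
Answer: $- \frac{10473205}{3444} \approx -3041.0$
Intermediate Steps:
$\frac{1}{-2135 - 1309} - 3041 = \frac{1}{-3444} - 3041 = - \frac{1}{3444} - 3041 = - \frac{10473205}{3444}$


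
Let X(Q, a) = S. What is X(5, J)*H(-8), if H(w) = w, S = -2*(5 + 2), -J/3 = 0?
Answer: 112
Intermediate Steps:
J = 0 (J = -3*0 = 0)
S = -14 (S = -2*7 = -14)
X(Q, a) = -14
X(5, J)*H(-8) = -14*(-8) = 112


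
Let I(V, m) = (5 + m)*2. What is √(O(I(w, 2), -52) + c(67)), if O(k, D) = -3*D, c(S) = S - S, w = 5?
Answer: 2*√39 ≈ 12.490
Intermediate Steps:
I(V, m) = 10 + 2*m
c(S) = 0
√(O(I(w, 2), -52) + c(67)) = √(-3*(-52) + 0) = √(156 + 0) = √156 = 2*√39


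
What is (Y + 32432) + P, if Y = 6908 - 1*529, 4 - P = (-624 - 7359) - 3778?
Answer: 50576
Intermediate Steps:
P = 11765 (P = 4 - ((-624 - 7359) - 3778) = 4 - (-7983 - 3778) = 4 - 1*(-11761) = 4 + 11761 = 11765)
Y = 6379 (Y = 6908 - 529 = 6379)
(Y + 32432) + P = (6379 + 32432) + 11765 = 38811 + 11765 = 50576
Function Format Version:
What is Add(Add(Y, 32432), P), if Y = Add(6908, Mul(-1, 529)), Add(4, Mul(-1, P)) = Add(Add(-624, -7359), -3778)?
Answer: 50576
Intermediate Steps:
P = 11765 (P = Add(4, Mul(-1, Add(Add(-624, -7359), -3778))) = Add(4, Mul(-1, Add(-7983, -3778))) = Add(4, Mul(-1, -11761)) = Add(4, 11761) = 11765)
Y = 6379 (Y = Add(6908, -529) = 6379)
Add(Add(Y, 32432), P) = Add(Add(6379, 32432), 11765) = Add(38811, 11765) = 50576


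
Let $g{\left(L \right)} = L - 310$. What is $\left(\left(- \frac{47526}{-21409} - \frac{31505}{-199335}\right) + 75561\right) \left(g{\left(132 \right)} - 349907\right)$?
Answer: $- \frac{7526161803153985630}{284504201} \approx -2.6454 \cdot 10^{10}$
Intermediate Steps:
$g{\left(L \right)} = -310 + L$
$\left(\left(- \frac{47526}{-21409} - \frac{31505}{-199335}\right) + 75561\right) \left(g{\left(132 \right)} - 349907\right) = \left(\left(- \frac{47526}{-21409} - \frac{31505}{-199335}\right) + 75561\right) \left(\left(-310 + 132\right) - 349907\right) = \left(\left(\left(-47526\right) \left(- \frac{1}{21409}\right) - - \frac{6301}{39867}\right) + 75561\right) \left(-178 - 349907\right) = \left(\left(\frac{47526}{21409} + \frac{6301}{39867}\right) + 75561\right) \left(-350085\right) = \left(\frac{2029617151}{853512603} + 75561\right) \left(-350085\right) = \frac{64494295412434}{853512603} \left(-350085\right) = - \frac{7526161803153985630}{284504201}$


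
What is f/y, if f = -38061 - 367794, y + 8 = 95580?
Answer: -405855/95572 ≈ -4.2466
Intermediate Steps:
y = 95572 (y = -8 + 95580 = 95572)
f = -405855
f/y = -405855/95572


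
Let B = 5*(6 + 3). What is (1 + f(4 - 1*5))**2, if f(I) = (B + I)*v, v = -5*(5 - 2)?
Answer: 434281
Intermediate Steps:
B = 45 (B = 5*9 = 45)
v = -15 (v = -5*3 = -15)
f(I) = -675 - 15*I (f(I) = (45 + I)*(-15) = -675 - 15*I)
(1 + f(4 - 1*5))**2 = (1 + (-675 - 15*(4 - 1*5)))**2 = (1 + (-675 - 15*(4 - 5)))**2 = (1 + (-675 - 15*(-1)))**2 = (1 + (-675 + 15))**2 = (1 - 660)**2 = (-659)**2 = 434281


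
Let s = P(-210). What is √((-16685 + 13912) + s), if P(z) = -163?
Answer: 2*I*√734 ≈ 54.185*I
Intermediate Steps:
s = -163
√((-16685 + 13912) + s) = √((-16685 + 13912) - 163) = √(-2773 - 163) = √(-2936) = 2*I*√734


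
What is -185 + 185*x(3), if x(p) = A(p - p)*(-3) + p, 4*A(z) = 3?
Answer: -185/4 ≈ -46.250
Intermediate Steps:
A(z) = ¾ (A(z) = (¼)*3 = ¾)
x(p) = -9/4 + p (x(p) = (¾)*(-3) + p = -9/4 + p)
-185 + 185*x(3) = -185 + 185*(-9/4 + 3) = -185 + 185*(¾) = -185 + 555/4 = -185/4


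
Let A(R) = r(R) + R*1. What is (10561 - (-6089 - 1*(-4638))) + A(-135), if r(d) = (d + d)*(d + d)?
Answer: 84777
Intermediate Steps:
r(d) = 4*d² (r(d) = (2*d)*(2*d) = 4*d²)
A(R) = R + 4*R² (A(R) = 4*R² + R*1 = 4*R² + R = R + 4*R²)
(10561 - (-6089 - 1*(-4638))) + A(-135) = (10561 - (-6089 - 1*(-4638))) - 135*(1 + 4*(-135)) = (10561 - (-6089 + 4638)) - 135*(1 - 540) = (10561 - 1*(-1451)) - 135*(-539) = (10561 + 1451) + 72765 = 12012 + 72765 = 84777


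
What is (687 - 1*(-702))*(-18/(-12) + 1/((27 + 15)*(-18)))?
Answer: 524579/252 ≈ 2081.7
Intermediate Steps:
(687 - 1*(-702))*(-18/(-12) + 1/((27 + 15)*(-18))) = (687 + 702)*(-18*(-1/12) - 1/18/42) = 1389*(3/2 + (1/42)*(-1/18)) = 1389*(3/2 - 1/756) = 1389*(1133/756) = 524579/252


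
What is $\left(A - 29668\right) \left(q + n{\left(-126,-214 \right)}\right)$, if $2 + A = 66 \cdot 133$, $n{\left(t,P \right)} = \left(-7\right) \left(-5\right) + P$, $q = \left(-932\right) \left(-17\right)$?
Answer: $-327273180$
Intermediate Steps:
$q = 15844$
$n{\left(t,P \right)} = 35 + P$
$A = 8776$ ($A = -2 + 66 \cdot 133 = -2 + 8778 = 8776$)
$\left(A - 29668\right) \left(q + n{\left(-126,-214 \right)}\right) = \left(8776 - 29668\right) \left(15844 + \left(35 - 214\right)\right) = - 20892 \left(15844 - 179\right) = \left(-20892\right) 15665 = -327273180$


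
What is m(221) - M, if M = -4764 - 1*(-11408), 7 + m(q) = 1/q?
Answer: -1469870/221 ≈ -6651.0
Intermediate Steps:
m(q) = -7 + 1/q
M = 6644 (M = -4764 + 11408 = 6644)
m(221) - M = (-7 + 1/221) - 1*6644 = (-7 + 1/221) - 6644 = -1546/221 - 6644 = -1469870/221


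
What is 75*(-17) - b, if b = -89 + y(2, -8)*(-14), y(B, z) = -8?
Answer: -1298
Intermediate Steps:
b = 23 (b = -89 - 8*(-14) = -89 + 112 = 23)
75*(-17) - b = 75*(-17) - 1*23 = -1275 - 23 = -1298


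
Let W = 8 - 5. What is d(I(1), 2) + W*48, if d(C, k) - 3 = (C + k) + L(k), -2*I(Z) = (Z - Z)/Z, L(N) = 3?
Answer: 152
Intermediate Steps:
I(Z) = 0 (I(Z) = -(Z - Z)/(2*Z) = -0/Z = -1/2*0 = 0)
d(C, k) = 6 + C + k (d(C, k) = 3 + ((C + k) + 3) = 3 + (3 + C + k) = 6 + C + k)
W = 3
d(I(1), 2) + W*48 = (6 + 0 + 2) + 3*48 = 8 + 144 = 152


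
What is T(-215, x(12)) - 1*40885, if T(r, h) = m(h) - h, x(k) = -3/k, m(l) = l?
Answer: -40885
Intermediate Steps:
T(r, h) = 0 (T(r, h) = h - h = 0)
T(-215, x(12)) - 1*40885 = 0 - 1*40885 = 0 - 40885 = -40885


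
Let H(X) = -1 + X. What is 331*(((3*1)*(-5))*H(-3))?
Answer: 19860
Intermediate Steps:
331*(((3*1)*(-5))*H(-3)) = 331*(((3*1)*(-5))*(-1 - 3)) = 331*((3*(-5))*(-4)) = 331*(-15*(-4)) = 331*60 = 19860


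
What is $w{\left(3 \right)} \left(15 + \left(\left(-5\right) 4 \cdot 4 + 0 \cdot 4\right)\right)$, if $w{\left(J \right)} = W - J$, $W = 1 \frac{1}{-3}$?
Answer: $\frac{650}{3} \approx 216.67$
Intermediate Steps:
$W = - \frac{1}{3}$ ($W = 1 \left(- \frac{1}{3}\right) = - \frac{1}{3} \approx -0.33333$)
$w{\left(J \right)} = - \frac{1}{3} - J$
$w{\left(3 \right)} \left(15 + \left(\left(-5\right) 4 \cdot 4 + 0 \cdot 4\right)\right) = \left(- \frac{1}{3} - 3\right) \left(15 + \left(\left(-5\right) 4 \cdot 4 + 0 \cdot 4\right)\right) = \left(- \frac{1}{3} - 3\right) \left(15 + \left(\left(-20\right) 4 + 0\right)\right) = - \frac{10 \left(15 + \left(-80 + 0\right)\right)}{3} = - \frac{10 \left(15 - 80\right)}{3} = \left(- \frac{10}{3}\right) \left(-65\right) = \frac{650}{3}$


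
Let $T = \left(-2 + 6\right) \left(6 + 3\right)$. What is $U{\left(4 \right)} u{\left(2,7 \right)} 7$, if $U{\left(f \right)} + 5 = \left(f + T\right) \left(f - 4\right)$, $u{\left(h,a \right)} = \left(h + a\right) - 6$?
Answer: $-105$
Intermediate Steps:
$u{\left(h,a \right)} = -6 + a + h$ ($u{\left(h,a \right)} = \left(a + h\right) - 6 = -6 + a + h$)
$T = 36$ ($T = 4 \cdot 9 = 36$)
$U{\left(f \right)} = -5 + \left(-4 + f\right) \left(36 + f\right)$ ($U{\left(f \right)} = -5 + \left(f + 36\right) \left(f - 4\right) = -5 + \left(36 + f\right) \left(-4 + f\right) = -5 + \left(-4 + f\right) \left(36 + f\right)$)
$U{\left(4 \right)} u{\left(2,7 \right)} 7 = \left(-149 + 4^{2} + 32 \cdot 4\right) \left(-6 + 7 + 2\right) 7 = \left(-149 + 16 + 128\right) 3 \cdot 7 = \left(-5\right) 3 \cdot 7 = \left(-15\right) 7 = -105$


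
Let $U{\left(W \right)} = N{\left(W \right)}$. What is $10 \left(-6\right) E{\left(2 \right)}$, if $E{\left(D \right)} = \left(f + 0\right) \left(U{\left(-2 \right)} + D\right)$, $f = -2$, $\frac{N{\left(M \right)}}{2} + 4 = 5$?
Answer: $480$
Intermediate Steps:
$N{\left(M \right)} = 2$ ($N{\left(M \right)} = -8 + 2 \cdot 5 = -8 + 10 = 2$)
$U{\left(W \right)} = 2$
$E{\left(D \right)} = -4 - 2 D$ ($E{\left(D \right)} = \left(-2 + 0\right) \left(2 + D\right) = - 2 \left(2 + D\right) = -4 - 2 D$)
$10 \left(-6\right) E{\left(2 \right)} = 10 \left(-6\right) \left(-4 - 4\right) = - 60 \left(-4 - 4\right) = \left(-60\right) \left(-8\right) = 480$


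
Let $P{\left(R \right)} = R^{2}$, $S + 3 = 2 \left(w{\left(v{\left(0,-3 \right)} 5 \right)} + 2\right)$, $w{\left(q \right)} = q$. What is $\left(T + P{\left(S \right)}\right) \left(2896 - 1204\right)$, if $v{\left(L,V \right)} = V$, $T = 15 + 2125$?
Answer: $5043852$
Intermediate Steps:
$T = 2140$
$S = -29$ ($S = -3 + 2 \left(\left(-3\right) 5 + 2\right) = -3 + 2 \left(-15 + 2\right) = -3 + 2 \left(-13\right) = -3 - 26 = -29$)
$\left(T + P{\left(S \right)}\right) \left(2896 - 1204\right) = \left(2140 + \left(-29\right)^{2}\right) \left(2896 - 1204\right) = \left(2140 + 841\right) \left(2896 - 1204\right) = 2981 \left(2896 - 1204\right) = 2981 \cdot 1692 = 5043852$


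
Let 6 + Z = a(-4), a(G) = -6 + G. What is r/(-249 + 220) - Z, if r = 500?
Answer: -36/29 ≈ -1.2414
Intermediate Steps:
Z = -16 (Z = -6 + (-6 - 4) = -6 - 10 = -16)
r/(-249 + 220) - Z = 500/(-249 + 220) - 1*(-16) = 500/(-29) + 16 = 500*(-1/29) + 16 = -500/29 + 16 = -36/29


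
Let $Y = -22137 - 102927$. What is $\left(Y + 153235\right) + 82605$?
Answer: $110776$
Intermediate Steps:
$Y = -125064$
$\left(Y + 153235\right) + 82605 = \left(-125064 + 153235\right) + 82605 = 28171 + 82605 = 110776$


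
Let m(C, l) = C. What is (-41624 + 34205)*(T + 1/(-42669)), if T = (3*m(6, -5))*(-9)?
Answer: 17094313267/14223 ≈ 1.2019e+6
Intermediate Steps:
T = -162 (T = (3*6)*(-9) = 18*(-9) = -162)
(-41624 + 34205)*(T + 1/(-42669)) = (-41624 + 34205)*(-162 + 1/(-42669)) = -7419*(-162 - 1/42669) = -7419*(-6912379/42669) = 17094313267/14223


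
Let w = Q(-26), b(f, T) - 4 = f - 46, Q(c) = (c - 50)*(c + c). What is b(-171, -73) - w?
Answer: -4165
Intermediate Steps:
Q(c) = 2*c*(-50 + c) (Q(c) = (-50 + c)*(2*c) = 2*c*(-50 + c))
b(f, T) = -42 + f (b(f, T) = 4 + (f - 46) = 4 + (-46 + f) = -42 + f)
w = 3952 (w = 2*(-26)*(-50 - 26) = 2*(-26)*(-76) = 3952)
b(-171, -73) - w = (-42 - 171) - 1*3952 = -213 - 3952 = -4165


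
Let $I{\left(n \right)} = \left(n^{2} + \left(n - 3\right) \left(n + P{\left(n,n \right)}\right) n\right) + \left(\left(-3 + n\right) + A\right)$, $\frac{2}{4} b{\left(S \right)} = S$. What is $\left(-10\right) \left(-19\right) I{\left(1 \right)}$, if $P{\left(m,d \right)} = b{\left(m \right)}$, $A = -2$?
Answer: $-1710$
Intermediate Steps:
$b{\left(S \right)} = 2 S$
$P{\left(m,d \right)} = 2 m$
$I{\left(n \right)} = -5 + n + n^{2} + 3 n^{2} \left(-3 + n\right)$ ($I{\left(n \right)} = \left(n^{2} + \left(n - 3\right) \left(n + 2 n\right) n\right) + \left(\left(-3 + n\right) - 2\right) = \left(n^{2} + \left(-3 + n\right) 3 n n\right) + \left(-5 + n\right) = \left(n^{2} + 3 n \left(-3 + n\right) n\right) + \left(-5 + n\right) = \left(n^{2} + 3 n^{2} \left(-3 + n\right)\right) + \left(-5 + n\right) = -5 + n + n^{2} + 3 n^{2} \left(-3 + n\right)$)
$\left(-10\right) \left(-19\right) I{\left(1 \right)} = \left(-10\right) \left(-19\right) \left(-5 + 1 - 8 \cdot 1^{2} + 3 \cdot 1^{3}\right) = 190 \left(-5 + 1 - 8 + 3 \cdot 1\right) = 190 \left(-5 + 1 - 8 + 3\right) = 190 \left(-9\right) = -1710$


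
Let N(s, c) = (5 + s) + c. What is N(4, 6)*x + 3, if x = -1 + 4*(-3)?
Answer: -192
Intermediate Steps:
N(s, c) = 5 + c + s
x = -13 (x = -1 - 12 = -13)
N(4, 6)*x + 3 = (5 + 6 + 4)*(-13) + 3 = 15*(-13) + 3 = -195 + 3 = -192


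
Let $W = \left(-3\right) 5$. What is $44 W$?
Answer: $-660$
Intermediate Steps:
$W = -15$
$44 W = 44 \left(-15\right) = -660$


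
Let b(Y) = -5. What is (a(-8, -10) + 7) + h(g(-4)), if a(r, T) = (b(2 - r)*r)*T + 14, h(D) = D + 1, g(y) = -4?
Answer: -382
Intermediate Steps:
h(D) = 1 + D
a(r, T) = 14 - 5*T*r (a(r, T) = (-5*r)*T + 14 = -5*T*r + 14 = 14 - 5*T*r)
(a(-8, -10) + 7) + h(g(-4)) = ((14 - 5*(-10)*(-8)) + 7) + (1 - 4) = ((14 - 400) + 7) - 3 = (-386 + 7) - 3 = -379 - 3 = -382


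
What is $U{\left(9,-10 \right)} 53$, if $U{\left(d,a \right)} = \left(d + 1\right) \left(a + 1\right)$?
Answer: $-4770$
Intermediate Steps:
$U{\left(d,a \right)} = \left(1 + a\right) \left(1 + d\right)$ ($U{\left(d,a \right)} = \left(1 + d\right) \left(1 + a\right) = \left(1 + a\right) \left(1 + d\right)$)
$U{\left(9,-10 \right)} 53 = \left(1 - 10 + 9 - 90\right) 53 = \left(-90\right) 53 = -4770$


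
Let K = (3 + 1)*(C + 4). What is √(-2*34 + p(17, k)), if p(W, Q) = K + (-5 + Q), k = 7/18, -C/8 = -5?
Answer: √3722/6 ≈ 10.168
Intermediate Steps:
C = 40 (C = -8*(-5) = 40)
K = 176 (K = (3 + 1)*(40 + 4) = 4*44 = 176)
k = 7/18 (k = 7*(1/18) = 7/18 ≈ 0.38889)
p(W, Q) = 171 + Q (p(W, Q) = 176 + (-5 + Q) = 171 + Q)
√(-2*34 + p(17, k)) = √(-2*34 + (171 + 7/18)) = √(-68 + 3085/18) = √(1861/18) = √3722/6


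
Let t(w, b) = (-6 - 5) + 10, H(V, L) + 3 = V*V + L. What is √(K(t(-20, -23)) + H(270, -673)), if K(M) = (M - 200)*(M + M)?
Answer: √72626 ≈ 269.49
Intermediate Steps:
H(V, L) = -3 + L + V² (H(V, L) = -3 + (V*V + L) = -3 + (V² + L) = -3 + (L + V²) = -3 + L + V²)
t(w, b) = -1 (t(w, b) = -11 + 10 = -1)
K(M) = 2*M*(-200 + M) (K(M) = (-200 + M)*(2*M) = 2*M*(-200 + M))
√(K(t(-20, -23)) + H(270, -673)) = √(2*(-1)*(-200 - 1) + (-3 - 673 + 270²)) = √(2*(-1)*(-201) + (-3 - 673 + 72900)) = √(402 + 72224) = √72626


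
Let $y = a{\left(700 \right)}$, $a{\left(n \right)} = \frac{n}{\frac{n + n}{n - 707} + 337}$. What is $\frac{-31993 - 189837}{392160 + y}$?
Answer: $- \frac{3039071}{5372662} \approx -0.56565$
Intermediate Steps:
$a{\left(n \right)} = \frac{n}{337 + \frac{2 n}{-707 + n}}$ ($a{\left(n \right)} = \frac{n}{\frac{2 n}{-707 + n} + 337} = \frac{n}{337 + \frac{2 n}{-707 + n}}$)
$y = \frac{700}{137}$ ($y = \frac{700 \left(-707 + 700\right)}{-238259 + 339 \cdot 700} = 700 \frac{1}{-238259 + 237300} \left(-7\right) = 700 \frac{1}{-959} \left(-7\right) = 700 \left(- \frac{1}{959}\right) \left(-7\right) = \frac{700}{137} \approx 5.1095$)
$\frac{-31993 - 189837}{392160 + y} = \frac{-31993 - 189837}{392160 + \frac{700}{137}} = - \frac{221830}{\frac{53726620}{137}} = \left(-221830\right) \frac{137}{53726620} = - \frac{3039071}{5372662}$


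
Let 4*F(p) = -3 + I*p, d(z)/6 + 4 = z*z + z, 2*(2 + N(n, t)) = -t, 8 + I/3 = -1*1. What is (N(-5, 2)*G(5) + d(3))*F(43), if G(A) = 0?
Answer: -13968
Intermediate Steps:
I = -27 (I = -24 + 3*(-1*1) = -24 + 3*(-1) = -24 - 3 = -27)
N(n, t) = -2 - t/2 (N(n, t) = -2 + (-t)/2 = -2 - t/2)
d(z) = -24 + 6*z + 6*z**2 (d(z) = -24 + 6*(z*z + z) = -24 + 6*(z**2 + z) = -24 + 6*(z + z**2) = -24 + (6*z + 6*z**2) = -24 + 6*z + 6*z**2)
F(p) = -3/4 - 27*p/4 (F(p) = (-3 - 27*p)/4 = -3/4 - 27*p/4)
(N(-5, 2)*G(5) + d(3))*F(43) = ((-2 - 1/2*2)*0 + (-24 + 6*3 + 6*3**2))*(-3/4 - 27/4*43) = ((-2 - 1)*0 + (-24 + 18 + 6*9))*(-3/4 - 1161/4) = (-3*0 + (-24 + 18 + 54))*(-291) = (0 + 48)*(-291) = 48*(-291) = -13968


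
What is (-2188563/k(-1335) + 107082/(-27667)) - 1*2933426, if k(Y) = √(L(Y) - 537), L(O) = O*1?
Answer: -81159204224/27667 + 56117*I*√13/4 ≈ -2.9334e+6 + 50583.0*I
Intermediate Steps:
L(O) = O
k(Y) = √(-537 + Y) (k(Y) = √(Y - 537) = √(-537 + Y))
(-2188563/k(-1335) + 107082/(-27667)) - 1*2933426 = (-2188563/√(-537 - 1335) + 107082/(-27667)) - 1*2933426 = (-2188563*(-I*√13/156) + 107082*(-1/27667)) - 2933426 = (-2188563*(-I*√13/156) - 107082/27667) - 2933426 = (-(-56117)*I*√13/4 - 107082/27667) - 2933426 = (56117*I*√13/4 - 107082/27667) - 2933426 = (-107082/27667 + 56117*I*√13/4) - 2933426 = -81159204224/27667 + 56117*I*√13/4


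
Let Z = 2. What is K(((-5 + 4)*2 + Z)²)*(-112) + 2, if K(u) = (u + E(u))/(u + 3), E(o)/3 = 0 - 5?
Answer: 562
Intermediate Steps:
E(o) = -15 (E(o) = 3*(0 - 5) = 3*(-5) = -15)
K(u) = (-15 + u)/(3 + u) (K(u) = (u - 15)/(u + 3) = (-15 + u)/(3 + u))
K(((-5 + 4)*2 + Z)²)*(-112) + 2 = ((-15 + ((-5 + 4)*2 + 2)²)/(3 + ((-5 + 4)*2 + 2)²))*(-112) + 2 = ((-15 + (-1*2 + 2)²)/(3 + (-1*2 + 2)²))*(-112) + 2 = ((-15 + (-2 + 2)²)/(3 + (-2 + 2)²))*(-112) + 2 = ((-15 + 0²)/(3 + 0²))*(-112) + 2 = ((-15 + 0)/(3 + 0))*(-112) + 2 = (-15/3)*(-112) + 2 = ((⅓)*(-15))*(-112) + 2 = -5*(-112) + 2 = 560 + 2 = 562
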